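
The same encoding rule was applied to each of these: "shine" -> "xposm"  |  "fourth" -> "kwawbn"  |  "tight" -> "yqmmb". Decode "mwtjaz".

honest

The shifts repeat in a cycle of length 3: positions 0,1,… shift by +5, +8, +6, then the pattern repeats.
Undoing it on mwtjaz: m−5=h, w−8=o, t−6=n, j−5=e, a−8=s, z−6=t.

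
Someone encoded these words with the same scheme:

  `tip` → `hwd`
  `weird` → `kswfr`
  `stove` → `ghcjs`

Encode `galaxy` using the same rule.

Compare letters: t→h is +14, i→w is +14, p→d is +14 — a constant shift. This is a Caesar cipher with shift 14.
Applying it to galaxy: g+14=u, a+14=o, l+14=z, a+14=o, x+14=l, y+14=m.

uozolm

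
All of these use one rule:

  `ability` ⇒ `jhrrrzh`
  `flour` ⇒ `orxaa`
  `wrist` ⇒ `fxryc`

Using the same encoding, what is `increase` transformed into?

rtlxngbk

Shifts by position in ability: pos 0: a→j (+9), pos 1: b→h (+6), pos 2: i→r (+9), pos 3: l→r (+6) — repeating every 2. It's a Vigenère-style cipher with numeric key [9,6]: position i shifts by key[i mod 2].
For increase: i+9=r, n+6=t, c+9=l, r+6=x, e+9=n, a+6=g, s+9=b, e+6=k.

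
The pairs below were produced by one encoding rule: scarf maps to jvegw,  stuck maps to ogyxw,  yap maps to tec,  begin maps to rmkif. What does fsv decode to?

rob

The output letters match the input read backwards, each shifted +4: scarf reversed is fracs. The word is reversed, then every letter is shifted forward by 4.
Decoding fsv: shift back: f−4=b, s−4=o, v−4=r → bor; then reverse → rob.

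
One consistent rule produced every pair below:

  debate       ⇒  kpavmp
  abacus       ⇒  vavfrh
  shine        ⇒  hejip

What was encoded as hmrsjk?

stupid

Treating letters as 0–25, the rule is x ↦ 5x + 21 (mod 26).
Undoing it on hmrsjk: h(7)→21·(7−21)≡18=s; m(12)→21·(12−21)≡19=t; r(17)→21·(17−21)≡20=u; s(18)→21·(18−21)≡15=p; j(9)→21·(9−21)≡8=i; k(10)→21·(10−21)≡3=d (all mod 26).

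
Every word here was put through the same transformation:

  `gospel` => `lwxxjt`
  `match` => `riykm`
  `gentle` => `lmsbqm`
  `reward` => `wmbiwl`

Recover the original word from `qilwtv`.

Shifts by position in gospel: pos 0: g→l (+5), pos 1: o→w (+8), pos 2: s→x (+5), pos 3: p→x (+8) — repeating every 2. A repeating key of period 2 is used — shifts +5, +8 over and over.
Undoing it on qilwtv: q−5=l, i−8=a, l−5=g, w−8=o, t−5=o, v−8=n.

lagoon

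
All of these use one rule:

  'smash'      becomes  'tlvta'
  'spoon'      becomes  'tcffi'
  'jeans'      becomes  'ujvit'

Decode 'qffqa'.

s(18)→t(19) and m(12)→l(11) fit y≡23x+21 (mod 26); the inverse of 23 mod 26 is 17. This is an affine cipher: with a=0,…,z=25, each position x becomes (23x+21) mod 26.
Undoing it on qffqa: q(16)→17·(16−21)≡19=t; f(5)→17·(5−21)≡14=o; f(5)→17·(5−21)≡14=o; q(16)→17·(16−21)≡19=t; a(0)→17·(0−21)≡7=h (all mod 26).

tooth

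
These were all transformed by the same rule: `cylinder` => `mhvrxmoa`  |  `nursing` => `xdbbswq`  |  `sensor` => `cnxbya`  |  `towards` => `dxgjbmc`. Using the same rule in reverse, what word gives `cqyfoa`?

shower

Shifts by position in cylinder: pos 0: c→m (+10), pos 1: y→h (+9), pos 2: l→v (+10), pos 3: i→r (+9) — repeating every 2. A repeating key of period 2 is used — shifts +10, +9 over and over.
Reversing it on cqyfoa: c−10=s, q−9=h, y−10=o, f−9=w, o−10=e, a−9=r.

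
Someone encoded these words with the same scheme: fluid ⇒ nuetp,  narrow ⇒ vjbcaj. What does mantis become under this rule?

ujxeuf

In fluid: f→n is +8, l→u is +9, u→e is +10, i→t is +11 — the shift increases by 1 each position. Letter i (0-indexed) is shifted by i+8, so successive shifts are 8, 9, 10, ….
For mantis: m+8=u, a+9=j, n+10=x, t+11=e, i+12=u, s+13=f.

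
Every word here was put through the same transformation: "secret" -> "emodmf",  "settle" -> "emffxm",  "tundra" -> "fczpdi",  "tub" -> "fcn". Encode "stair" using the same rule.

Vowels shift forward by 8 and consonants shift forward by 12.
On stair: s(cons)+12=e, t(cons)+12=f, a(vowel)+8=i, i(vowel)+8=q, r(cons)+12=d.

efiqd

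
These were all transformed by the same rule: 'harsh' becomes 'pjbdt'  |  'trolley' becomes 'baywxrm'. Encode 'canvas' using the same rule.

In harsh: h→p is +8, a→j is +9, r→b is +10, s→d is +11 — the shift increases by 1 each position. Letter i (0-indexed) is shifted by i+8, so successive shifts are 8, 9, 10, ….
Applying it to canvas: c+8=k, a+9=j, n+10=x, v+11=g, a+12=m, s+13=f.

kjxgmf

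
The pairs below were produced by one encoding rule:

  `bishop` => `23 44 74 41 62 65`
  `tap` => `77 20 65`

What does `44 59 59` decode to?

b(#2)→23 and i(#9)→44: differences scale by 3, so n = 3·pos + 17. The formula is n = 3×(alphabet index, a=1) + 17.
Decoding 44 59 59: 44→(44−17)÷3=9=i, 59→(59−17)÷3=14=n, 59→(59−17)÷3=14=n.

inn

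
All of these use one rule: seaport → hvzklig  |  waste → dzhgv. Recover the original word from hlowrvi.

soldier

Each pair mirrors across the alphabet (s↔h, e↔v, a↔z): positions sum to 25. Each letter is replaced by its mirror in the alphabet: a↔z, b↔y, c↔x, and so on (the Atbash cipher).
Reversing it on hlowrvi: h↔s, l↔o, o↔l, w↔d, r↔i, v↔e, i↔r.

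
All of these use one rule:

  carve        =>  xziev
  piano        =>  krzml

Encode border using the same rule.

yliwvi

Each pair mirrors across the alphabet (c↔x, a↔z, r↔i): positions sum to 25. Each letter is replaced by its mirror in the alphabet: a↔z, b↔y, c↔x, and so on (the Atbash cipher).
On border: b↔y, o↔l, r↔i, d↔w, e↔v, r↔i.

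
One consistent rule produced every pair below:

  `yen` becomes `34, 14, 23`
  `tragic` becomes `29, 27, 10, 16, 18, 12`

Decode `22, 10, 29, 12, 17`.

Each letter is replaced by its alphabet position (a=1..z=26) + 9.
Decoding 22, 10, 29, 12, 17: 22→(22−9)÷1=13=m, 10→(10−9)÷1=1=a, 29→(29−9)÷1=20=t, 12→(12−9)÷1=3=c, 17→(17−9)÷1=8=h.

match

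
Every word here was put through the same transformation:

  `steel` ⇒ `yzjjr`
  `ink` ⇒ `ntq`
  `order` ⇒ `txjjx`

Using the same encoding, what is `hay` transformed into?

nfe

The shift depends on letter class: consonant s→y is +6, but vowel e→j is +5. Two shifts are in play — +5 for a/e/i/o/u, +6 for every other letter.
For hay: h(cons)+6=n, a(vowel)+5=f, y(cons)+6=e.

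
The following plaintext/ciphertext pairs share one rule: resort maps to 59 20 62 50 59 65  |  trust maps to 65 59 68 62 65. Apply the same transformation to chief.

14 29 32 20 23

r(#18)→59 and e(#5)→20: differences scale by 3, so n = 3·pos + 5. The formula is n = 3×(alphabet index, a=1) + 5.
Applying it to chief: c=3→14, h=8→29, i=9→32, e=5→20, f=6→23.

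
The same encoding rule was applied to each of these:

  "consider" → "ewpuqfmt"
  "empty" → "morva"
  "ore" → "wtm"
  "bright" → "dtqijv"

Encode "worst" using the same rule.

ywtuv

The shift depends on letter class: consonant c→e is +2, but vowel o→w is +8. Two shifts are in play — +8 for a/e/i/o/u, +2 for every other letter.
For worst: w(cons)+2=y, o(vowel)+8=w, r(cons)+2=t, s(cons)+2=u, t(cons)+2=v.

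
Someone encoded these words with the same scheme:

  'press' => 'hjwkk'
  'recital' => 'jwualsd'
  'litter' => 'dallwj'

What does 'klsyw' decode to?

stage

This is a Caesar cipher with shift 18.
Undoing it on klsyw: k−18=s, l−18=t, s−18=a, y−18=g, w−18=e.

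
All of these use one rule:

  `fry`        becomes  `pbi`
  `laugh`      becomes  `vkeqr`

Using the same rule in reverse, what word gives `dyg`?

tow

Compare letters: f→p is +10, r→b is +10, y→i is +10 — a constant shift. It's a constant shift of +10 (ROT10).
Undoing it on dyg: d−10=t, y−10=o, g−10=w.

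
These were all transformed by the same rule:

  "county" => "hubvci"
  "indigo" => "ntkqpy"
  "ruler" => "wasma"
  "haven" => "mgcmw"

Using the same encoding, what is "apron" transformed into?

In county: c→h is +5, o→u is +6, u→b is +7, n→v is +8 — the shift increases by 1 each position. Letter i (0-indexed) is shifted by i+5, so successive shifts are 5, 6, 7, ….
Applying it to apron: a+5=f, p+6=v, r+7=y, o+8=w, n+9=w.

fvyww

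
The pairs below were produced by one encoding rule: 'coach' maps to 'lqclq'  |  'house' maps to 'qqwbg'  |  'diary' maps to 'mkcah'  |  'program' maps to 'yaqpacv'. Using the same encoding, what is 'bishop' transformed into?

The shift depends on letter class: consonant c→l is +9, but vowel o→q is +2. The rule splits by letter class: vowels +2, consonants +9.
On bishop: b(cons)+9=k, i(vowel)+2=k, s(cons)+9=b, h(cons)+9=q, o(vowel)+2=q, p(cons)+9=y.

kkbqqy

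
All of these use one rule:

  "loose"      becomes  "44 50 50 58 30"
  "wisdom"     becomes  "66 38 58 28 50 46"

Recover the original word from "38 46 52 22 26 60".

l(#12)→44 and o(#15)→50: differences scale by 2, so n = 2·pos + 20. Each letter becomes 2×(its alphabet position, a=1..z=26) + 20.
Decoding 38 46 52 22 26 60: 38→(38−20)÷2=9=i, 46→(46−20)÷2=13=m, 52→(52−20)÷2=16=p, 22→(22−20)÷2=1=a, 26→(26−20)÷2=3=c, 60→(60−20)÷2=20=t.

impact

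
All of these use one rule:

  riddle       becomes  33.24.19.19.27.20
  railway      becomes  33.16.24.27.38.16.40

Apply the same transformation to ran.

r is letter #18 and maps to 33: an offset of 15. The number is (letter's place in the alphabet, a=1) + 15.
For ran: r=18→33, a=1→16, n=14→29.

33.16.29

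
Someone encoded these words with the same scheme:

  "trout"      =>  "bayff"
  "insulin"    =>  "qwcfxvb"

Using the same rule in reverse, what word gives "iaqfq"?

argue

In trout: t→b is +8, r→a is +9, o→y is +10, u→f is +11 — the shift increases by 1 each position. Each letter shifts forward by (position + 8), i.e. 8, 9, 10, … — the shift grows by one for each successive letter.
Decoding iaqfq: i−8=a, a−9=r, q−10=g, f−11=u, q−12=e.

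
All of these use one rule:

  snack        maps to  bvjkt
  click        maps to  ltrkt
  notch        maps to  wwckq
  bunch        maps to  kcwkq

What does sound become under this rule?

bwdvm

Shifts by position in snack: pos 0: s→b (+9), pos 1: n→v (+8), pos 2: a→j (+9), pos 3: c→k (+8) — repeating every 2. A repeating key of period 2 is used — shifts +9, +8 over and over.
On sound: s+9=b, o+8=w, u+9=d, n+8=v, d+9=m.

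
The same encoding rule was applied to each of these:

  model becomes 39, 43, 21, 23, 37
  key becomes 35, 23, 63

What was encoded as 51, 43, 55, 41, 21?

m(#13)→39 and o(#15)→43: differences scale by 2, so n = 2·pos + 13. With a=1..z=26, the number is 2·pos + 13.
Undoing it on 51, 43, 55, 41, 21: 51→(51−13)÷2=19=s, 43→(43−13)÷2=15=o, 55→(55−13)÷2=21=u, 41→(41−13)÷2=14=n, 21→(21−13)÷2=4=d.

sound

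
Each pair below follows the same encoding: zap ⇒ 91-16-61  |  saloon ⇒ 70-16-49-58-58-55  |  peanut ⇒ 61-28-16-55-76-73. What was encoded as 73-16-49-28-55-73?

talent

The formula is n = 3×(alphabet index, a=1) + 13.
Reversing it on 73-16-49-28-55-73: 73→(73−13)÷3=20=t, 16→(16−13)÷3=1=a, 49→(49−13)÷3=12=l, 28→(28−13)÷3=5=e, 55→(55−13)÷3=14=n, 73→(73−13)÷3=20=t.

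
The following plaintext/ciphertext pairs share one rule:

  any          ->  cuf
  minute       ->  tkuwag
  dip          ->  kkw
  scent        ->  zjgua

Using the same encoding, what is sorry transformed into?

zqyyf

The shift depends on letter class: consonant n→u is +7, but vowel a→c is +2. Vowels shift forward by 2 and consonants shift forward by 7.
On sorry: s(cons)+7=z, o(vowel)+2=q, r(cons)+7=y, r(cons)+7=y, y(cons)+7=f.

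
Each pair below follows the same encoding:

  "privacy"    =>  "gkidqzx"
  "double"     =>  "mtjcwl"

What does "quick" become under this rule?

The output letters match the input read backwards, each shifted +8: privacy reversed is ycavirp. Two steps: reverse the string, then apply a Caesar shift of +8.
Applying it to quick: reverse → kciuq; then shift: k+8=s, c+8=k, i+8=q, u+8=c, q+8=y.

skqcy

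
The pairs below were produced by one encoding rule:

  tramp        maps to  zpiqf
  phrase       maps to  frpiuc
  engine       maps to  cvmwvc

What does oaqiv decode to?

woman

t(19)→z(25) and r(17)→p(15) fit y≡5x+8 (mod 26); the inverse of 5 mod 26 is 21. Treating letters as 0–25, the rule is x ↦ 5x + 8 (mod 26).
Undoing it on oaqiv: o(14)→21·(14−8)≡22=w; a(0)→21·(0−8)≡14=o; q(16)→21·(16−8)≡12=m; i(8)→21·(8−8)≡0=a; v(21)→21·(21−8)≡13=n (all mod 26).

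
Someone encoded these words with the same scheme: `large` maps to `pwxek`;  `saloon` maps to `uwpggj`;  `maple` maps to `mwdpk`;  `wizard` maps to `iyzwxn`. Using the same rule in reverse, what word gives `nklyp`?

devil

l(11)→p(15) and a(0)→w(22) fit y≡23x+22 (mod 26); the inverse of 23 mod 26 is 17. Each letter's alphabet position (a=0..z=25) is mapped through 23·x+22 mod 26 — an affine cipher.
Decoding nklyp: n(13)→17·(13−22)≡3=d; k(10)→17·(10−22)≡4=e; l(11)→17·(11−22)≡21=v; y(24)→17·(24−22)≡8=i; p(15)→17·(15−22)≡11=l (all mod 26).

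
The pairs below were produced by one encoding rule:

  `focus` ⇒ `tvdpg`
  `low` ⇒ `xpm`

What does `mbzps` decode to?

The output letters match the input read backwards, each shifted +1: focus reversed is sucof. Read the word backwards and shift each letter +1.
Reversing it on mbzps: shift back: m−1=l, b−1=a, z−1=y, p−1=o, s−1=r → layor; then reverse → royal.

royal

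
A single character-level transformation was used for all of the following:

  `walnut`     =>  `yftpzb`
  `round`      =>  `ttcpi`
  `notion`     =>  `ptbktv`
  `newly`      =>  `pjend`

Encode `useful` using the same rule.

Shifts by position in walnut: pos 0: w→y (+2), pos 1: a→f (+5), pos 2: l→t (+8), pos 3: n→p (+2), pos 4: u→z (+5), pos 5: t→b (+8) — repeating every 3. It's a Vigenère-style cipher with numeric key [2,5,8]: position i shifts by key[i mod 3].
On useful: u+2=w, s+5=x, e+8=m, f+2=h, u+5=z, l+8=t.

wxmhzt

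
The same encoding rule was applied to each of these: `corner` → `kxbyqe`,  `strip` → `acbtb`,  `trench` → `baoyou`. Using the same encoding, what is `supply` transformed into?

adzaxl

In corner: c→k is +8, o→x is +9, r→b is +10, n→y is +11 — the shift increases by 1 each position. The shift increases by 1 at each position, starting from +8: 8, 9, 10, ….
Applying it to supply: s+8=a, u+9=d, p+10=z, p+11=a, l+12=x, y+13=l.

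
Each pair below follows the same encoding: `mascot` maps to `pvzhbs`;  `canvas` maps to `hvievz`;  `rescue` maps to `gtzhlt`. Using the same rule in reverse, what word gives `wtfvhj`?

legacy

m(12)→p(15) and a(0)→v(21) fit y≡19x+21 (mod 26); the inverse of 19 mod 26 is 11. This is an affine cipher: with a=0,…,z=25, each position x becomes (19x+21) mod 26.
Undoing it on wtfvhj: w(22)→11·(22−21)≡11=l; t(19)→11·(19−21)≡4=e; f(5)→11·(5−21)≡6=g; v(21)→11·(21−21)≡0=a; h(7)→11·(7−21)≡2=c; j(9)→11·(9−21)≡24=y (all mod 26).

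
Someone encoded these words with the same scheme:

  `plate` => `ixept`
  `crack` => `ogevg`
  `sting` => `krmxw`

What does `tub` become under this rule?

Read the word backwards and shift each letter +4.
On tub: reverse → but; then shift: b+4=f, u+4=y, t+4=x.

fyx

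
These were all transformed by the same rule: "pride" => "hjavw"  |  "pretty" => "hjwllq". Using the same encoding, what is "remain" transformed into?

Compare letters: p→h is +18, r→j is +18, i→a is +18 — a constant shift. Each letter is shifted forward by 18 in the alphabet (a Caesar shift of +18).
Applying it to remain: r+18=j, e+18=w, m+18=e, a+18=s, i+18=a, n+18=f.

jwesaf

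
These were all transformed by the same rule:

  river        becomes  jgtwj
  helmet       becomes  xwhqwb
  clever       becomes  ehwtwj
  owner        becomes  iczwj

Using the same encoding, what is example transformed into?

wlmqrhw

r(17)→j(9) and i(8)→g(6) fit y≡9x+12 (mod 26); the inverse of 9 mod 26 is 3. Treating letters as 0–25, the rule is x ↦ 9x + 12 (mod 26).
For example: e(4)→9·4+12≡22=w; x(23)→9·23+12≡11=l; a(0)→9·0+12≡12=m; m(12)→9·12+12≡16=q; p(15)→9·15+12≡17=r; l(11)→9·11+12≡7=h; e(4)→9·4+12≡22=w (all mod 26).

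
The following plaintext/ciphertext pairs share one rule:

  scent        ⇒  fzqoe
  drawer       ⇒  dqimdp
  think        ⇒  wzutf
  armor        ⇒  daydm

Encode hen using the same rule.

zqt

The output letters match the input read backwards, each shifted +12: scent reversed is tnecs. Two steps: reverse the string, then apply a Caesar shift of +12.
For hen: reverse → neh; then shift: n+12=z, e+12=q, h+12=t.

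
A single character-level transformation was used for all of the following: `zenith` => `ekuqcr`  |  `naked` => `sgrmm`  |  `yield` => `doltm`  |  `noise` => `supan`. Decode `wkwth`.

reply

The shift increases by 1 at each position, starting from +5: 5, 6, 7, ….
Decoding wkwth: w−5=r, k−6=e, w−7=p, t−8=l, h−9=y.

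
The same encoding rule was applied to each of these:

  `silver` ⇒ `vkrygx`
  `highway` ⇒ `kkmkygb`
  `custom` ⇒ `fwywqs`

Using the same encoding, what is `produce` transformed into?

stugwih

Shifts by position in silver: pos 0: s→v (+3), pos 1: i→k (+2), pos 2: l→r (+6), pos 3: v→y (+3), pos 4: e→g (+2), pos 5: r→x (+6) — repeating every 3. It's a Vigenère-style cipher with numeric key [3,2,6]: position i shifts by key[i mod 3].
On produce: p+3=s, r+2=t, o+6=u, d+3=g, u+2=w, c+6=i, e+3=h.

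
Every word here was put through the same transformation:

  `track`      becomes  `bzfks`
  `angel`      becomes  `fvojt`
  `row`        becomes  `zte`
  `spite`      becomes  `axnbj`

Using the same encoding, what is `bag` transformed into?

The shift depends on letter class: consonant t→b is +8, but vowel a→f is +5. The rule splits by letter class: vowels +5, consonants +8.
For bag: b(cons)+8=j, a(vowel)+5=f, g(cons)+8=o.

jfo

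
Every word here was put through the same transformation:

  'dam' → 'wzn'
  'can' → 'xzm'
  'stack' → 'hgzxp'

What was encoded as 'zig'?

Each pair mirrors across the alphabet (d↔w, a↔z, m↔n): positions sum to 25. This is the alphabet-reversal cipher (Atbash): a becomes z, b becomes y, etc.
Undoing it on zig: z↔a, i↔r, g↔t.

art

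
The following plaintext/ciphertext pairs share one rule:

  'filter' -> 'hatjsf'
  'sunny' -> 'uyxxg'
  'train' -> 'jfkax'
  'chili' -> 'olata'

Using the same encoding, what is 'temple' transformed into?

jsibts

f(5)→h(7) and i(8)→a(0) fit y≡15x+10 (mod 26); the inverse of 15 mod 26 is 7. This is an affine cipher: with a=0,…,z=25, each position x becomes (15x+10) mod 26.
On temple: t(19)→15·19+10≡9=j; e(4)→15·4+10≡18=s; m(12)→15·12+10≡8=i; p(15)→15·15+10≡1=b; l(11)→15·11+10≡19=t; e(4)→15·4+10≡18=s (all mod 26).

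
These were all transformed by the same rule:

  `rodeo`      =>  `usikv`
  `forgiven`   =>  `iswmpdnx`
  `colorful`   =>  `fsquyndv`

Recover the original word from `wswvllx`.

In rodeo: r→u is +3, o→s is +4, d→i is +5, e→k is +6 — the shift increases by 1 each position. The shift increases by 1 at each position, starting from +3: 3, 4, 5, ….
Undoing it on wswvllx: w−3=t, s−4=o, w−5=r, v−6=p, l−7=e, l−8=d, x−9=o.

torpedo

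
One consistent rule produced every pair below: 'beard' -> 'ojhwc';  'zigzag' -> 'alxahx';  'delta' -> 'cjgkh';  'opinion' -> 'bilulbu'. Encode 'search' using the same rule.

b(1)→o(14) and e(4)→j(9) fit y≡7x+7 (mod 26); the inverse of 7 mod 26 is 15. This is an affine cipher: with a=0,…,z=25, each position x becomes (7x+7) mod 26.
Applying it to search: s(18)→7·18+7≡3=d; e(4)→7·4+7≡9=j; a(0)→7·0+7≡7=h; r(17)→7·17+7≡22=w; c(2)→7·2+7≡21=v; h(7)→7·7+7≡4=e (all mod 26).

djhwve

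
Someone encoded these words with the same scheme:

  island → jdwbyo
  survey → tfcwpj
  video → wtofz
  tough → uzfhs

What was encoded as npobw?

Shifts by position in island: pos 0: i→j (+1), pos 1: s→d (+11), pos 2: l→w (+11), pos 3: a→b (+1), pos 4: n→y (+11), pos 5: d→o (+11) — repeating every 3. The shifts repeat in a cycle of length 3: positions 0,1,… shift by +1, +11, +11, then the pattern repeats.
Decoding npobw: n−1=m, p−11=e, o−11=d, b−1=a, w−11=l.

medal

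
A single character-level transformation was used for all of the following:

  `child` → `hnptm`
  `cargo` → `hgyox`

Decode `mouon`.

hinge

In child: c→h is +5, h→n is +6, i→p is +7, l→t is +8 — the shift increases by 1 each position. Each letter shifts forward by (position + 5), i.e. 5, 6, 7, … — the shift grows by one for each successive letter.
Undoing it on mouon: m−5=h, o−6=i, u−7=n, o−8=g, n−9=e.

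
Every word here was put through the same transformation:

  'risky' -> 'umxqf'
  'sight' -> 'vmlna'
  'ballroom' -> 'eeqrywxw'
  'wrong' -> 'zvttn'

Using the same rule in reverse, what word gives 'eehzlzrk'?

bacteria

The shift increases by 1 at each position, starting from +3: 3, 4, 5, ….
Reversing it on eehzlzrk: e−3=b, e−4=a, h−5=c, z−6=t, l−7=e, z−8=r, r−9=i, k−10=a.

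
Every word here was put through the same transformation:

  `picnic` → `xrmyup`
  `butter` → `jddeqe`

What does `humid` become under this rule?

pdwtp

Each letter shifts forward by (position + 8), i.e. 8, 9, 10, … — the shift grows by one for each successive letter.
For humid: h+8=p, u+9=d, m+10=w, i+11=t, d+12=p.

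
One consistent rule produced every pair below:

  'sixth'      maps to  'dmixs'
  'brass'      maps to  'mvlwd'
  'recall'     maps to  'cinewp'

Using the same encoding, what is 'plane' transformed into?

A repeating key of period 2 is used — shifts +11, +4 over and over.
For plane: p+11=a, l+4=p, a+11=l, n+4=r, e+11=p.

aplrp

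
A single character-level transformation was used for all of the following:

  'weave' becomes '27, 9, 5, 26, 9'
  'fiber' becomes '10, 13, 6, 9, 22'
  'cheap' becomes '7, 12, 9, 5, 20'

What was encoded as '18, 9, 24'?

net

w is letter #23 and maps to 27: an offset of 4. The number is (letter's place in the alphabet, a=1) + 4.
Reversing it on 18, 9, 24: 18→(18−4)÷1=14=n, 9→(9−4)÷1=5=e, 24→(24−4)÷1=20=t.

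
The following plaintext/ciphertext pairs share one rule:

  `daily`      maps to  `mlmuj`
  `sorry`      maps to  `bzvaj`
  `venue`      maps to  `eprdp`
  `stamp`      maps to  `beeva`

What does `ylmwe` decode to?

paint

Shifts by position in daily: pos 0: d→m (+9), pos 1: a→l (+11), pos 2: i→m (+4), pos 3: l→u (+9), pos 4: y→j (+11) — repeating every 3. A repeating key of period 3 is used — shifts +9, +11, +4 over and over.
Decoding ylmwe: y−9=p, l−11=a, m−4=i, w−9=n, e−11=t.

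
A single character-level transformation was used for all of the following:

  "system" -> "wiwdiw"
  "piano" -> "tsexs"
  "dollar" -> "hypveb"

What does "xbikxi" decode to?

It's a Vigenère-style cipher with numeric key [4,10]: position i shifts by key[i mod 2].
Undoing it on xbikxi: x−4=t, b−10=r, i−4=e, k−10=a, x−4=t, i−10=y.

treaty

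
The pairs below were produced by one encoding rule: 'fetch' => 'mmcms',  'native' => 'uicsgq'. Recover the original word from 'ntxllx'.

In fetch: f→m is +7, e→m is +8, t→c is +9, c→m is +10 — the shift increases by 1 each position. Letter i (0-indexed) is shifted by i+7, so successive shifts are 7, 8, 9, ….
Reversing it on ntxllx: n−7=g, t−8=l, x−9=o, l−10=b, l−11=a, x−12=l.

global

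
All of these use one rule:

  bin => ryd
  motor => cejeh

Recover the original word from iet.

sod

Compare letters: b→r is +16, i→y is +16, n→d is +16 — a constant shift. This is a Caesar cipher with shift 16.
Reversing it on iet: i−16=s, e−16=o, t−16=d.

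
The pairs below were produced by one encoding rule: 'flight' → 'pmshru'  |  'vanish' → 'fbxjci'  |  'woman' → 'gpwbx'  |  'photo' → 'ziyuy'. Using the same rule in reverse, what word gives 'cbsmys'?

sailor

Shifts by position in flight: pos 0: f→p (+10), pos 1: l→m (+1), pos 2: i→s (+10), pos 3: g→h (+1) — repeating every 2. A repeating key of period 2 is used — shifts +10, +1 over and over.
Undoing it on cbsmys: c−10=s, b−1=a, s−10=i, m−1=l, y−10=o, s−1=r.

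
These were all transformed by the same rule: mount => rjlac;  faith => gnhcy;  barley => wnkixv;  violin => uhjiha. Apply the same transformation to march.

Treating letters as 0–25, the rule is x ↦ 9x + 13 (mod 26).
Applying it to march: m(12)→9·12+13≡17=r; a(0)→9·0+13≡13=n; r(17)→9·17+13≡10=k; c(2)→9·2+13≡5=f; h(7)→9·7+13≡24=y (all mod 26).

rnkfy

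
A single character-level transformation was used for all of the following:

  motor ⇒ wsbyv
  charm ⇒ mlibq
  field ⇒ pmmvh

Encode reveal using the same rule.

The shifts repeat in a cycle of length 3: positions 0,1,… shift by +10, +4, +8, then the pattern repeats.
For reveal: r+10=b, e+4=i, v+8=d, e+10=o, a+4=e, l+8=t.

bidoet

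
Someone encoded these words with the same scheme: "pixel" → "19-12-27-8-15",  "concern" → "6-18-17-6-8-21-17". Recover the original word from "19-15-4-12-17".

plain

p is letter #16 and maps to 19: an offset of 3. Letters become their 1-based position plus 3 (so a→4, b→5, …).
Decoding 19-15-4-12-17: 19→(19−3)÷1=16=p, 15→(15−3)÷1=12=l, 4→(4−3)÷1=1=a, 12→(12−3)÷1=9=i, 17→(17−3)÷1=14=n.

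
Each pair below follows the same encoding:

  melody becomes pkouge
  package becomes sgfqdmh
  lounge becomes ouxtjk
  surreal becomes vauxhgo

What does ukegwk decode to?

rebate

Shifts by position in melody: pos 0: m→p (+3), pos 1: e→k (+6), pos 2: l→o (+3), pos 3: o→u (+6) — repeating every 2. A repeating key of period 2 is used — shifts +3, +6 over and over.
Undoing it on ukegwk: u−3=r, k−6=e, e−3=b, g−6=a, w−3=t, k−6=e.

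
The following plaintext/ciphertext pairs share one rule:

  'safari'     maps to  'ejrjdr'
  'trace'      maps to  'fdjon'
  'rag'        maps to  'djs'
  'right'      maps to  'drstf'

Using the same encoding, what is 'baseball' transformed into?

The shift depends on letter class: consonant s→e is +12, but vowel a→j is +9. The rule splits by letter class: vowels +9, consonants +12.
Applying it to baseball: b(cons)+12=n, a(vowel)+9=j, s(cons)+12=e, e(vowel)+9=n, b(cons)+12=n, a(vowel)+9=j, l(cons)+12=x, l(cons)+12=x.

njennjxx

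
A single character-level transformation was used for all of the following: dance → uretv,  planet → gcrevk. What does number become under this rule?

eldsvi

Compare letters: d→u is +17, a→r is +17, n→e is +17 — a constant shift. It's a constant shift of +17 (ROT17).
Applying it to number: n+17=e, u+17=l, m+17=d, b+17=s, e+17=v, r+17=i.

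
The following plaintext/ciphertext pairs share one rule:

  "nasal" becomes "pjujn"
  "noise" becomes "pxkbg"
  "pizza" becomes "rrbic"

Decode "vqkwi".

Shifts by position in nasal: pos 0: n→p (+2), pos 1: a→j (+9), pos 2: s→u (+2), pos 3: a→j (+9) — repeating every 2. It's a Vigenère-style cipher with numeric key [2,9]: position i shifts by key[i mod 2].
Reversing it on vqkwi: v−2=t, q−9=h, k−2=i, w−9=n, i−2=g.

thing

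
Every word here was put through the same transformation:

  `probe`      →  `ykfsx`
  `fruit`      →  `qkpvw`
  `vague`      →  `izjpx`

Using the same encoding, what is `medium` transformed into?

txevpt

p(15)→y(24) and r(17)→k(10) fit y≡19x+25 (mod 26); the inverse of 19 mod 26 is 11. Treating letters as 0–25, the rule is x ↦ 19x + 25 (mod 26).
For medium: m(12)→19·12+25≡19=t; e(4)→19·4+25≡23=x; d(3)→19·3+25≡4=e; i(8)→19·8+25≡21=v; u(20)→19·20+25≡15=p; m(12)→19·12+25≡19=t (all mod 26).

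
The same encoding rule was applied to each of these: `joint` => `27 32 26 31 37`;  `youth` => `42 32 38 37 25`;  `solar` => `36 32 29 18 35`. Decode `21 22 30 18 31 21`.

demand

j is letter #10 and maps to 27: an offset of 17. The number is (letter's place in the alphabet, a=1) + 17.
Undoing it on 21 22 30 18 31 21: 21→(21−17)÷1=4=d, 22→(22−17)÷1=5=e, 30→(30−17)÷1=13=m, 18→(18−17)÷1=1=a, 31→(31−17)÷1=14=n, 21→(21−17)÷1=4=d.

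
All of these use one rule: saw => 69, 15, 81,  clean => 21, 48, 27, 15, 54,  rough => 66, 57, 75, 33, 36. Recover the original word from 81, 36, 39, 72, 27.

s(#19)→69 and a(#1)→15: differences scale by 3, so n = 3·pos + 12. The formula is n = 3×(alphabet index, a=1) + 12.
Reversing it on 81, 36, 39, 72, 27: 81→(81−12)÷3=23=w, 36→(36−12)÷3=8=h, 39→(39−12)÷3=9=i, 72→(72−12)÷3=20=t, 27→(27−12)÷3=5=e.

white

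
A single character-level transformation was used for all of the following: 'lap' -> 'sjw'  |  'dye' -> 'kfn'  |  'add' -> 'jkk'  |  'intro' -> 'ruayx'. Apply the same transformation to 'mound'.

Vowels shift forward by 9 and consonants shift forward by 7.
Applying it to mound: m(cons)+7=t, o(vowel)+9=x, u(vowel)+9=d, n(cons)+7=u, d(cons)+7=k.

txduk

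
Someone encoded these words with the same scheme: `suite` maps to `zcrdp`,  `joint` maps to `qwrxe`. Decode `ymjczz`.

reason

In suite: s→z is +7, u→c is +8, i→r is +9, t→d is +10 — the shift increases by 1 each position. Each letter shifts forward by (position + 7), i.e. 7, 8, 9, … — the shift grows by one for each successive letter.
Undoing it on ymjczz: y−7=r, m−8=e, j−9=a, c−10=s, z−11=o, z−12=n.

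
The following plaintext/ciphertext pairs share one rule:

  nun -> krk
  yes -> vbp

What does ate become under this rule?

Each letter is shifted forward by 23 in the alphabet (a Caesar shift of +23).
For ate: a+23=x, t+23=q, e+23=b.

xqb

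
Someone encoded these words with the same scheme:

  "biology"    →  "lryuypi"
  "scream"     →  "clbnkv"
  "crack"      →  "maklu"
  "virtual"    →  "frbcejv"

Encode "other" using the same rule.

ycrnb

Shifts by position in biology: pos 0: b→l (+10), pos 1: i→r (+9), pos 2: o→y (+10), pos 3: l→u (+9) — repeating every 2. The shifts repeat in a cycle of length 2: positions 0,1,… shift by +10, +9, then the pattern repeats.
Applying it to other: o+10=y, t+9=c, h+10=r, e+9=n, r+10=b.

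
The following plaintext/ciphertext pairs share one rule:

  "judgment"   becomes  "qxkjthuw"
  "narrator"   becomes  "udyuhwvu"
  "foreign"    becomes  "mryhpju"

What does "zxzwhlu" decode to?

Shifts by position in judgment: pos 0: j→q (+7), pos 1: u→x (+3), pos 2: d→k (+7), pos 3: g→j (+3) — repeating every 2. A repeating key of period 2 is used — shifts +7, +3 over and over.
Undoing it on zxzwhlu: z−7=s, x−3=u, z−7=s, w−3=t, h−7=a, l−3=i, u−7=n.

sustain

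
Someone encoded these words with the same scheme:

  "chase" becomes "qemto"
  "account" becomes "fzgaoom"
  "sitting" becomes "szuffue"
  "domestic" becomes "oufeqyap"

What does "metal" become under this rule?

The word is reversed, then every letter is shifted forward by 12.
On metal: reverse → latem; then shift: l+12=x, a+12=m, t+12=f, e+12=q, m+12=y.

xmfqy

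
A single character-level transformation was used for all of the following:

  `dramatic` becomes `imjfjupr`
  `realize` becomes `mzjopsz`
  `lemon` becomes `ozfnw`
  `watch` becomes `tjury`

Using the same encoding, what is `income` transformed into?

pwrnfz

d(3)→i(8) and r(17)→m(12) fit y≡17x+9 (mod 26); the inverse of 17 mod 26 is 23. Each letter's alphabet position (a=0..z=25) is mapped through 17·x+9 mod 26 — an affine cipher.
On income: i(8)→17·8+9≡15=p; n(13)→17·13+9≡22=w; c(2)→17·2+9≡17=r; o(14)→17·14+9≡13=n; m(12)→17·12+9≡5=f; e(4)→17·4+9≡25=z (all mod 26).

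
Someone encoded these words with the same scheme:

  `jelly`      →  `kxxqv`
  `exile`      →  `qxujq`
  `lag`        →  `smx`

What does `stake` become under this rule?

The output letters match the input read backwards, each shifted +12: jelly reversed is yllej. The word is reversed, then every letter is shifted forward by 12.
Applying it to stake: reverse → ekats; then shift: e+12=q, k+12=w, a+12=m, t+12=f, s+12=e.

qwmfe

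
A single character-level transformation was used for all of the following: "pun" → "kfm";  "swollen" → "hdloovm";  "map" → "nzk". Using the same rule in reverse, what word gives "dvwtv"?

wedge

Each pair mirrors across the alphabet (p↔k, u↔f, n↔m): positions sum to 25. Letters are reflected about the middle of the alphabet (position → 25−position): Atbash.
Undoing it on dvwtv: d↔w, v↔e, w↔d, t↔g, v↔e.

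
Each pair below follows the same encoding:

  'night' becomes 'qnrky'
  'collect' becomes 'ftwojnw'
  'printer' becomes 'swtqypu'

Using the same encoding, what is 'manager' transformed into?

Shifts by position in night: pos 0: n→q (+3), pos 1: i→n (+5), pos 2: g→r (+11), pos 3: h→k (+3), pos 4: t→y (+5) — repeating every 3. The shifts repeat in a cycle of length 3: positions 0,1,… shift by +3, +5, +11, then the pattern repeats.
For manager: m+3=p, a+5=f, n+11=y, a+3=d, g+5=l, e+11=p, r+3=u.

pfydlpu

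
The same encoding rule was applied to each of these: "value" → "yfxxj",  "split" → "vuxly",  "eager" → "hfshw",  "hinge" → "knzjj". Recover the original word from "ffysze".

campus

Shifts by position in value: pos 0: v→y (+3), pos 1: a→f (+5), pos 2: l→x (+12), pos 3: u→x (+3), pos 4: e→j (+5) — repeating every 3. It's a Vigenère-style cipher with numeric key [3,5,12]: position i shifts by key[i mod 3].
Undoing it on ffysze: f−3=c, f−5=a, y−12=m, s−3=p, z−5=u, e−12=s.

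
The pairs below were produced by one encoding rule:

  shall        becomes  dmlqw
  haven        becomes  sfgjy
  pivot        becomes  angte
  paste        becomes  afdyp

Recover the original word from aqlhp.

place

Shifts by position in shall: pos 0: s→d (+11), pos 1: h→m (+5), pos 2: a→l (+11), pos 3: l→q (+5) — repeating every 2. It's a Vigenère-style cipher with numeric key [11,5]: position i shifts by key[i mod 2].
Reversing it on aqlhp: a−11=p, q−5=l, l−11=a, h−5=c, p−11=e.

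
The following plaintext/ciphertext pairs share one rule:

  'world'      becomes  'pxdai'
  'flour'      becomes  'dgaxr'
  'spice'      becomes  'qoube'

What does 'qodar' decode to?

The output letters match the input read backwards, each shifted +12: world reversed is dlrow. The word is reversed, then every letter is shifted forward by 12.
Undoing it on qodar: shift back: q−12=e, o−12=c, d−12=r, a−12=o, r−12=f → ecrof; then reverse → force.

force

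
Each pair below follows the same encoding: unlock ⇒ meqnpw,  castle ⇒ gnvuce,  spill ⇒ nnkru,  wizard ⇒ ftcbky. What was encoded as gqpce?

canoe

The word is reversed, then every letter is shifted forward by 2.
Reversing it on gqpce: shift back: g−2=e, q−2=o, p−2=n, c−2=a, e−2=c → eonac; then reverse → canoe.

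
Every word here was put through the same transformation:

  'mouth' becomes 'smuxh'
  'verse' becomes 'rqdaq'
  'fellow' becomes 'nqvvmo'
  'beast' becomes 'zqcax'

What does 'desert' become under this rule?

m(12)→s(18) and o(14)→m(12) fit y≡23x+2 (mod 26); the inverse of 23 mod 26 is 17. Each letter's alphabet position (a=0..z=25) is mapped through 23·x+2 mod 26 — an affine cipher.
Applying it to desert: d(3)→23·3+2≡19=t; e(4)→23·4+2≡16=q; s(18)→23·18+2≡0=a; e(4)→23·4+2≡16=q; r(17)→23·17+2≡3=d; t(19)→23·19+2≡23=x (all mod 26).

tqaqdx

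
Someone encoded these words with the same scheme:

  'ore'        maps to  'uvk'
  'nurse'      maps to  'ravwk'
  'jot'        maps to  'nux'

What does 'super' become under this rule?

watkv

The shift depends on letter class: consonant r→v is +4, but vowel o→u is +6. Vowels shift forward by 6 and consonants shift forward by 4.
Applying it to super: s(cons)+4=w, u(vowel)+6=a, p(cons)+4=t, e(vowel)+6=k, r(cons)+4=v.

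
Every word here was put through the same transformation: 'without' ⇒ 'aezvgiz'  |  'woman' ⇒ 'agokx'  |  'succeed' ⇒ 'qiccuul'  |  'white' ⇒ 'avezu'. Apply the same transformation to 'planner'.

pfkxxuh

Treating letters as 0–25, the rule is x ↦ 9x + 10 (mod 26).
Applying it to planner: p(15)→9·15+10≡15=p; l(11)→9·11+10≡5=f; a(0)→9·0+10≡10=k; n(13)→9·13+10≡23=x; n(13)→9·13+10≡23=x; e(4)→9·4+10≡20=u; r(17)→9·17+10≡7=h (all mod 26).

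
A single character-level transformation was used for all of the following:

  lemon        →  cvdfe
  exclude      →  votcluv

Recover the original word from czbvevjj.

Compare letters: l→c is +17, e→v is +17, m→d is +17 — a constant shift. This is a Caesar cipher with shift 17.
Reversing it on czbvevjj: c−17=l, z−17=i, b−17=k, v−17=e, e−17=n, v−17=e, j−17=s, j−17=s.

likeness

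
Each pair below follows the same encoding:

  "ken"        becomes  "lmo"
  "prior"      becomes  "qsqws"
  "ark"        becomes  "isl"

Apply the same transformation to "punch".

Two shifts are in play — +8 for a/e/i/o/u, +1 for every other letter.
Applying it to punch: p(cons)+1=q, u(vowel)+8=c, n(cons)+1=o, c(cons)+1=d, h(cons)+1=i.

qcodi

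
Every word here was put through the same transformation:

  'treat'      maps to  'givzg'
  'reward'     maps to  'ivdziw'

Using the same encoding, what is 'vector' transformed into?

evxgli

This is the alphabet-reversal cipher (Atbash): a becomes z, b becomes y, etc.
Applying it to vector: v↔e, e↔v, c↔x, t↔g, o↔l, r↔i.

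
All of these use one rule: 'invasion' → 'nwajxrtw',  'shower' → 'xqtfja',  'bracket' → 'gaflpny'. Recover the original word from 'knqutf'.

It's a Vigenère-style cipher with numeric key [5,9]: position i shifts by key[i mod 2].
Reversing it on knqutf: k−5=f, n−9=e, q−5=l, u−9=l, t−5=o, f−9=w.

fellow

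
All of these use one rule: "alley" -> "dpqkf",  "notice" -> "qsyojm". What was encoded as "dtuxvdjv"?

Letter i (0-indexed) is shifted by i+3, so successive shifts are 3, 4, 5, ….
Undoing it on dtuxvdjv: d−3=a, t−4=p, u−5=p, x−6=r, v−7=o, d−8=v, j−9=a, v−10=l.

approval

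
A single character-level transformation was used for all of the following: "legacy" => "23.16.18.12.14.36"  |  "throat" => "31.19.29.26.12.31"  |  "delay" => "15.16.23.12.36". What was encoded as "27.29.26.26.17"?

proof

l is letter #12 and maps to 23: an offset of 11. Each letter is replaced by its alphabet position (a=1..z=26) + 11.
Decoding 27.29.26.26.17: 27→(27−11)÷1=16=p, 29→(29−11)÷1=18=r, 26→(26−11)÷1=15=o, 26→(26−11)÷1=15=o, 17→(17−11)÷1=6=f.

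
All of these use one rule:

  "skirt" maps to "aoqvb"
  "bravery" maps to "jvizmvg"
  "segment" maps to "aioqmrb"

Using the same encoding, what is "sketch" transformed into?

The shifts repeat in a cycle of length 2: positions 0,1,… shift by +8, +4, then the pattern repeats.
On sketch: s+8=a, k+4=o, e+8=m, t+4=x, c+8=k, h+4=l.

aomxkl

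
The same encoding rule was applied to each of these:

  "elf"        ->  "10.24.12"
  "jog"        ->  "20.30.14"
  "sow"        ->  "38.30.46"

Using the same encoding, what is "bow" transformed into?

4.30.46

e(#5)→10 and l(#12)→24: differences scale by 2, so n = 2·pos + 0. The formula is n = 2×(alphabet index, a=1).
For bow: b=2→4, o=15→30, w=23→46.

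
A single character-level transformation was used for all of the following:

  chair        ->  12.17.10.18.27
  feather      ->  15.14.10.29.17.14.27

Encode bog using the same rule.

11.24.16

c is letter #3 and maps to 12: an offset of 9. The number is (letter's place in the alphabet, a=1) + 9.
On bog: b=2→11, o=15→24, g=7→16.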